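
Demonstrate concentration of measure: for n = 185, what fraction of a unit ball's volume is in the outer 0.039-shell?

1 - (1-0.039)^185 ≈ 0.999363 ≈ 99.94%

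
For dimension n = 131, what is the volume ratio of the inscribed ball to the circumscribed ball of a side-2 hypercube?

V_in/V_out = n^(-n/2) = 131^(-131/2) ≈ 2.0832e-139.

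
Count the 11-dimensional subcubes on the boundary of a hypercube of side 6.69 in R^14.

f_11(14-cube) = (14 choose 11) · 2^3 = 2912.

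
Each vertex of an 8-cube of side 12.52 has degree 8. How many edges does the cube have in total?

Number of 1-faces = C(8,1)·2^(8-1) = 8·128 = 1024.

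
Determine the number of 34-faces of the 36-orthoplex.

Each 34-face is the convex hull of 35 vertices, one chosen as ±e_i from each of 35 distinct axes: 2^35·C(36,35) = 1236950581248.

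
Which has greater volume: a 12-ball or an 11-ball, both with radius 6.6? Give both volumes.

V_12(6.6) ≈ 9.12208e+09. V_11(6.6) ≈ 1.95024e+09. The 12-ball is larger.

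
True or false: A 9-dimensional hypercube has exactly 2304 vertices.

False. The 9-cube has 2^9 = 512 vertices.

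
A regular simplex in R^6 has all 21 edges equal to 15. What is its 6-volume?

V = (15^6 / 6!) · √((6+1) / 2^6) ≈ 5232.08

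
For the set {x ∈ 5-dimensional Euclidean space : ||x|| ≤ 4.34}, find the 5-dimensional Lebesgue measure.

Volume = π^{5/2}·(4.34)^5/Γ(7/2) ≈ 8104.89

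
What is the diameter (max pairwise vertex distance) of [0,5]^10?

||(5,5,...,5)|| = √(10)·5 ≈ 15.8114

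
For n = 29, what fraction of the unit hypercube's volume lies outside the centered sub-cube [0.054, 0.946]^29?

The inner cube has side 1-2·0.054 = 0.892 and volume (0.892)^29 ≈ 0.03636, so the shell holds 0.963644 of the volume.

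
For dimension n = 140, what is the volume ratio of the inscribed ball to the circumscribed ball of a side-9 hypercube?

Volume scales as r^n, and r_in/r_out = 1/√140, giving (1/√140)^140 ≈ 5.90252e-151.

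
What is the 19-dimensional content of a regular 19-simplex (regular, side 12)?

Volume = 12^19 · √(20/2^19) / 19! ≈ 16.2211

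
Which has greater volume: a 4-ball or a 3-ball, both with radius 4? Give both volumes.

V_4(4) ≈ 1263.31. V_3(4) ≈ 268.083. The 4-ball is larger.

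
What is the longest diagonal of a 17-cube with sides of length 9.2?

The space diagonal of an n-cube of side s is s√n. Here 9.2·√17 ≈ 37.9326.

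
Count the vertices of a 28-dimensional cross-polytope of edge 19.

Number of vertices = 2n = 56.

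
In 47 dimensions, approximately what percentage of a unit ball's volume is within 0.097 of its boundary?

1 - (1-0.097)^47 ≈ 0.991733 ≈ 99.17%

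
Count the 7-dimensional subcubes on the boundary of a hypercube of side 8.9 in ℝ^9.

f_7(9-cube) = (9 choose 7) · 2^2 = 144.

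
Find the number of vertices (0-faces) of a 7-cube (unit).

An n-cube has C(n,k)·2^(n-k) k-faces. Here C(7,0)·2^7 = 1·128 = 128.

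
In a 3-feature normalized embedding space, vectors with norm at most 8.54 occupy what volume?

V_3(8.54) = π^(3/2) · (8.54)^3 / Γ(3/2 + 1) ≈ 2608.93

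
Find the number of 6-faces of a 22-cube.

Number of 6-faces = C(22,6) · 2^(22-6) = 74613 · 65536 = 4889837568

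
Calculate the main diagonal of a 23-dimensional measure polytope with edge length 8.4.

Diagonal = √23 · 8.4 ≈ 40.285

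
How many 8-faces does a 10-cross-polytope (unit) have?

f_8(10-orthoplex) = 2^9 · (10 choose 9) = 5120.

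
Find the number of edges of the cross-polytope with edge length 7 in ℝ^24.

f_1(24-orthoplex) = 2^2 · (24 choose 2) = 1104.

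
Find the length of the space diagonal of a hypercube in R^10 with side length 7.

||(7,7,...,7)|| = √(10)·7 ≈ 22.1359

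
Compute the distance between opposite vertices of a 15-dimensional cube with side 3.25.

||(3.25,3.25,...,3.25)|| = √(15)·3.25 ≈ 12.5872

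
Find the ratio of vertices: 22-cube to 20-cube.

The 22-cube has 2^22 = 4194304 vertices. The 20-cube has 2^20 = 1048576 vertices. Ratio: 4194304/1048576 = 4.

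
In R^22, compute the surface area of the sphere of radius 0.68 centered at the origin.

S = n·V_n(r)/r = 22·V_22(0.68)/0.68 (volume-to-surface relation), giving 4.92723e-05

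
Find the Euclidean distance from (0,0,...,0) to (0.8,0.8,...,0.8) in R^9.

d = √(0.8² + 0.8² + ... + 0.8²) [9 terms] = √(9·0.8²) = 0.8√9 = 2.4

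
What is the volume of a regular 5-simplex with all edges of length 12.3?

Volume = 12.3^5 · √(6/2^5) / 5! ≈ 1015.89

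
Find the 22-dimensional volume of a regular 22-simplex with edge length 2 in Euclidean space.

V_22 = √(23) · 2^22 / (22! · 2^(22/2)) ≈ 8.73831e-18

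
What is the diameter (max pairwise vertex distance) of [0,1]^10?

Diagonal = √10 · 1 ≈ 3.16228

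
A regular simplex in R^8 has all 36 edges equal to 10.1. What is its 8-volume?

V = (10.1^8 / 8!) · √((8+1) / 2^8) ≈ 503.561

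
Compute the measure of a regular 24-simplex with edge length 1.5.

V = (1.5^24 / 24!) · √((24+1) / 2^24) ≈ 3.31203e-23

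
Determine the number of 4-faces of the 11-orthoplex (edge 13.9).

Each 4-face is the convex hull of 5 vertices, one chosen as ±e_i from each of 5 distinct axes: 2^5·C(11,5) = 14784.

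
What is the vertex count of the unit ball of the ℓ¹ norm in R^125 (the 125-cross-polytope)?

An n-cross-polytope has 2n vertices; here n = 125, giving 250.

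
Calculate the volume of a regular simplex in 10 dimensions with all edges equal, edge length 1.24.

V_10 = √(11) · 1.24^10 / (10! · 2^(10/2)) ≈ 2.45471e-07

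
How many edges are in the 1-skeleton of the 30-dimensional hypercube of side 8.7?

Number of 1-faces = C(30,1)·2^(30-1) = 30·536870912 = 16106127360.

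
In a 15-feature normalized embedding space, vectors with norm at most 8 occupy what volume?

V = 9007199254740992·π^7/2027025 ≈ 1.34208e+13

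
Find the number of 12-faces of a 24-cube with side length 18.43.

Number of 12-faces = C(24,12) · 2^(24-12) = 2704156 · 4096 = 11076222976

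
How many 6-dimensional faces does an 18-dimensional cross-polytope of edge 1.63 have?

f_6(18-orthoplex) = 2^7 · (18 choose 7) = 4073472.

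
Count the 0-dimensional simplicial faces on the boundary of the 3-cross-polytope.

Each 0-face is the convex hull of 1 vertex, one chosen as ±e_i from each of 1 distinct axis: 2^1·C(3,1) = 6.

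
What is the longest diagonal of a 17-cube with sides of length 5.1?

||(5.1,5.1,...,5.1)|| = √(17)·5.1 ≈ 21.0278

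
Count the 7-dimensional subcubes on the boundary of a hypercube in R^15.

f_7(15-cube) = (15 choose 7) · 2^8 = 1647360.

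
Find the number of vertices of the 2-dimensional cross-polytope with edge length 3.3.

The 2-dimensional cross-polytope has 2n = 2·2 = 4 vertices.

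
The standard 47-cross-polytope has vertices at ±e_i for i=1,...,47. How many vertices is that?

Number of vertices = 2n = 94.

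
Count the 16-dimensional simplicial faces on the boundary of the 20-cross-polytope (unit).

An n-cross-polytope has 2^(k+1)·C(n,k+1) k-faces. Here 2^17·C(20,17) = 131072·1140 = 149422080.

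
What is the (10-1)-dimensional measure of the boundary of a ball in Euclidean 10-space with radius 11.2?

|∂B_10(11.2)| ≈ 7.07181e+10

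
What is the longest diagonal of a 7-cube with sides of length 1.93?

The space diagonal of an n-cube of side s is s√n. Here 1.93·√7 ≈ 5.1063.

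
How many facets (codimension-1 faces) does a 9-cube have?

f_8(9-cube) = (9 choose 8) · 2^1 = 18.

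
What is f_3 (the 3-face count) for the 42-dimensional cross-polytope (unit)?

Number of 3-faces = 2^(3+1) · C(42,3+1) = 16 · 111930 = 1790880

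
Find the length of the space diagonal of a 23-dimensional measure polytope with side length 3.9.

The space diagonal of an n-cube of side s is s√n. Here 3.9·√23 ≈ 18.7037.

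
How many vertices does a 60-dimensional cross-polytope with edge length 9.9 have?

Number of vertices = 2n = 120.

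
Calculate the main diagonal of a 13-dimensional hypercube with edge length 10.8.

||(10.8,10.8,...,10.8)|| = √(13)·10.8 ≈ 38.94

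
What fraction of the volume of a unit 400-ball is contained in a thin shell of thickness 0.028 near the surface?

Shell fraction = 1 - (1-0.028)^400 ≈ 0.999988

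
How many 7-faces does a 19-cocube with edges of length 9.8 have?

f_7(19-orthoplex) = 2^8 · (19 choose 8) = 19348992.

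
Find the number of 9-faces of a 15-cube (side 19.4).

Choose 9 of 15 axes to span the face (C(15,9) = 5005 ways), then fix each of the remaining 6 coordinates at one of its two extreme values (2^6 = 64 ways): 5005·64 = 320320.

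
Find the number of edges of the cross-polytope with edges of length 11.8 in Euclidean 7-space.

Number of 1-faces = 2^(1+1) · C(7,1+1) = 4 · 21 = 84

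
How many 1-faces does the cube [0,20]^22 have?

Number of 1-faces = C(22,1)·2^(22-1) = 22·2097152 = 46137344.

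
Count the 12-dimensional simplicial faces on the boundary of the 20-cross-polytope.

Number of 12-faces = 2^(12+1) · C(20,12+1) = 8192 · 77520 = 635043840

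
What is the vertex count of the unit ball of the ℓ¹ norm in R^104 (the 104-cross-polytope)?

Number of vertices = 2n = 208.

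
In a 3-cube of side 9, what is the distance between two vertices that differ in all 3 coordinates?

d = √(9² + 9² + ... + 9²) [3 terms] = √(3·9²) = 9√3 ≈ 15.5885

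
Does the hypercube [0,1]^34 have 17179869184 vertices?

True. The 34-cube has 2^34 = 17179869184 vertices.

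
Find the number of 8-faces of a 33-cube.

Choose 8 of 33 axes to span the face (C(33,8) = 13884156 ways), then fix each of the remaining 25 coordinates at one of its two extreme values (2^25 = 33554432 ways): 13884156·33554432 = 465874968379392.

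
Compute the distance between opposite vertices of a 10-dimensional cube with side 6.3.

Diagonal = √10 · 6.3 ≈ 19.9223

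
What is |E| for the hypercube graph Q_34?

Each of the 2^34 = 17179869184 vertices has degree 34; total edges = 34·2^34/2 = 292057776128.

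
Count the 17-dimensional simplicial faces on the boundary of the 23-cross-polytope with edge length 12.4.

f_17(23-orthoplex) = 2^18 · (23 choose 18) = 8820883456.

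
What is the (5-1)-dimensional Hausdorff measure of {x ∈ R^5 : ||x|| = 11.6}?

S_5(11.6) = 2·π^(5/2)·(11.6)^4 / Γ(5/2) ≈ 476541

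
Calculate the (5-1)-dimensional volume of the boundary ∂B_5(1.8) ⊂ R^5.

S_5(1.8) = 2·π^(5/2)·(1.8)^4 / Γ(5/2) ≈ 276.286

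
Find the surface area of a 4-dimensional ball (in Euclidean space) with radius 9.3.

The surface area of an n-ball is 2π^(n/2) r^(n-1) / Γ(n/2). For n=4, r=9.3: 15877.4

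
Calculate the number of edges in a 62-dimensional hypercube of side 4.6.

Number of 1-faces = C(62,1)·2^(62-1) = 62·2305843009213693952 = 142962266571249025024.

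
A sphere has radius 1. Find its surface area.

S_3(1) = 2·π^(3/2)·(1)^2 / Γ(3/2) = 4πr² = 4π·(1)² ≈ 12.5664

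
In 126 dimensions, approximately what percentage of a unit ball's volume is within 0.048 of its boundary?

1 - (1-0.048)^126 ≈ 0.997966 ≈ 99.80%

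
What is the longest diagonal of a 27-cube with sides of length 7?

||(7,7,...,7)|| = √(27)·7 ≈ 36.3731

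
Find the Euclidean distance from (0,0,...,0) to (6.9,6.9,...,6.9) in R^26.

The space diagonal of an n-cube of side s is s√n. Here 6.9·√26 ≈ 35.1832.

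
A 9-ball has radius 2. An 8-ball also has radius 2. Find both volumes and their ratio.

V_9(2) ≈ 1688.84. V_8(2) ≈ 1039.03. Ratio V_9/V_8 ≈ 1.625.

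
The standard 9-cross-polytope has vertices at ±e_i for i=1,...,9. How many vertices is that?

The vertices are ±e_1, ..., ±e_9, so there are 2·9 = 18.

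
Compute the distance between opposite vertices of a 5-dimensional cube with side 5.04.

Diagonal = √5 · 5.04 ≈ 11.2698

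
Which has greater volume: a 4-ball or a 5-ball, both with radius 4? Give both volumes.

V_4(4) ≈ 1263.31. V_5(4) ≈ 5390.12. The 5-ball is larger.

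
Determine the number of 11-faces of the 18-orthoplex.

An n-cross-polytope has 2^(k+1)·C(n,k+1) k-faces. Here 2^12·C(18,12) = 4096·18564 = 76038144.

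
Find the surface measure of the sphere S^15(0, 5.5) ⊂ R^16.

The surface area of an n-ball is 2π^(n/2) r^(n-1) / Γ(n/2). For n=16, r=5.5: 4177248169415651·π^8/82575360 ≈ 4.79997e+11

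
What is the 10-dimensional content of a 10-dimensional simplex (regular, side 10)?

V_10 = √(11) · 10^10 / (10! · 2^(10/2)) ≈ 285.617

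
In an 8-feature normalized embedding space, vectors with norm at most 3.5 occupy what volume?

Volume = π^{8/2}·(3.5)^8/Γ(5) = 5764801·π^4/6144 ≈ 91397.1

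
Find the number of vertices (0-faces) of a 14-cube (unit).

Choose 0 of 14 axes to span the face (C(14,0) = 1 way), then fix each of the remaining 14 coordinates at one of its two extreme values (2^14 = 16384 ways): 1·16384 = 16384.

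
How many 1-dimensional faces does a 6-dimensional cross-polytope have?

Each 1-face is the convex hull of 2 vertices, one chosen as ±e_i from each of 2 distinct axes: 2^2·C(6,2) = 60.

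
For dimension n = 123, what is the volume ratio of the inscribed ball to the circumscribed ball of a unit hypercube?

The radii are 1/2 and 1√123/2, so the volume ratio is (1/√123)^123 = 123^{-123/2} ≈ 2.95689e-129.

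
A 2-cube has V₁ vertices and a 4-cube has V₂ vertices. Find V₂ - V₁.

V₁ = 2^2 = 4. V₂ = 2^4 = 16. V₂ - V₁ = 12.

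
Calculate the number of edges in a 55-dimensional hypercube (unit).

Number of 1-faces = C(55,1)·2^(55-1) = 55·18014398509481984 = 990791918021509120.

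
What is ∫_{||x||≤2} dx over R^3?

V_3(2) = π^(3/2) · (2)^3 / Γ(3/2 + 1) = 32·π/3 ≈ 33.5103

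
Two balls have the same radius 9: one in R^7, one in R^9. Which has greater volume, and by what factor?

V_7(9) ≈ 2.25984e+07, V_9(9) ≈ 1.27791e+09. The 9-ball is larger by a factor of 56.55.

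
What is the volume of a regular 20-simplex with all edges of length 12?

For a regular n-simplex with edge a, V = (a^n / n!)·√((n+1)/2^n). With a=12, n=20: V ≈ 7.05196.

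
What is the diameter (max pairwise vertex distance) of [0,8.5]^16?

The space diagonal of an n-cube of side s is s√n. Here 8.5·√16 = 34.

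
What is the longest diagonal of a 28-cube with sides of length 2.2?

The space diagonal of an n-cube of side s is s√n. Here 2.2·√28 ≈ 11.6413.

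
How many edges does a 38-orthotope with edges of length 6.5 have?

An n-cube has n·2^(n-1) edges. With n = 38: 38·137438953472 = 5222680231936.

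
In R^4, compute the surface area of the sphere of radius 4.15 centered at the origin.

S_4(4.15) = 2·π^(4/2)·(4.15)^3 / Γ(4/2) ≈ 1410.83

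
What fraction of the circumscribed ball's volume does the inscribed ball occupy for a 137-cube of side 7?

The radii are 7/2 and 7√137/2, so the volume ratio is (1/√137)^137 = 137^{-137/2} ≈ 4.31163e-147.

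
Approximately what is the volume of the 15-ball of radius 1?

Volume = π^{15/2}·(1)^15/Γ(17/2) = 256·π^7/2027025 ≈ 0.381443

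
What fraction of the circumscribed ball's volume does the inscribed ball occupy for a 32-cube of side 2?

V_in/V_out = n^(-n/2) = 32^(-32/2) ≈ 8.27181e-25.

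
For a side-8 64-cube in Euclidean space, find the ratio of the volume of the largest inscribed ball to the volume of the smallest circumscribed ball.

V_in/V_out = n^(-n/2) = 64^(-64/2) ≈ 1.59309e-58.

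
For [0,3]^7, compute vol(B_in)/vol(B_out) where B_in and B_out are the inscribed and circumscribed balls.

V_in/V_out = n^(-n/2) = 7^(-7/2) ≈ 0.00110194.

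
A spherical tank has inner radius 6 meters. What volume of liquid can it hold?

V = 288·π ≈ 904.779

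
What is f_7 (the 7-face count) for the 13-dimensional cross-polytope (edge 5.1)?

Number of 7-faces = 2^(7+1) · C(13,7+1) = 256 · 1287 = 329472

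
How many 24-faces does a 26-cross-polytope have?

Each 24-face is the convex hull of 25 vertices, one chosen as ±e_i from each of 25 distinct axes: 2^25·C(26,25) = 872415232.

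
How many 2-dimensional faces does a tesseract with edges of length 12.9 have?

An n-cube has C(n,k)·2^(n-k) k-faces. Here C(4,2)·2^2 = 6·4 = 24.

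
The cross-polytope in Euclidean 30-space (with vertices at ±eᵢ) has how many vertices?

The 30-dimensional cross-polytope has 2n = 2·30 = 60 vertices.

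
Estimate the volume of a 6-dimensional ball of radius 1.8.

The n-ball volume is π^(n/2)·r^n/Γ(n/2+1). With n=6, r=1.8: V ≈ 175.765.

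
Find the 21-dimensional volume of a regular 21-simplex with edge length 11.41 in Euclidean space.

Volume = 11.41^21 · √(22/2^21) / 21! ≈ 1.0117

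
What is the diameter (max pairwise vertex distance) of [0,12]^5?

||(12,12,...,12)|| = √(5)·12 ≈ 26.8328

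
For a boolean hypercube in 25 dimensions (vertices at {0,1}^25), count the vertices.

The 25-cube has 2^25 = 33554432 vertices.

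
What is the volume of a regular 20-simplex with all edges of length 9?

For a regular n-simplex with edge a, V = (a^n / n!)·√((n+1)/2^n). With a=9, n=20: V ≈ 0.0223633.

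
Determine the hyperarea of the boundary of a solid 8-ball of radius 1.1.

S = n·V_n(r)/r = 8·V_8(1.1)/1.1 (volume-to-surface relation), giving 63.2743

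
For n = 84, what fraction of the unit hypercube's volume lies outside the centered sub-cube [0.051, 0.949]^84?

1 - (1 - 2·0.051)^84 = 1 - 0.898^84 ≈ 0.999881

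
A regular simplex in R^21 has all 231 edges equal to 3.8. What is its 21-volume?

Volume = 3.8^21 · √(22/2^21) / 21! ≈ 9.49528e-11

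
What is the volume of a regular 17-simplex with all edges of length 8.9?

Volume = 8.9^17 · √(18/2^17) / 17! ≈ 0.454405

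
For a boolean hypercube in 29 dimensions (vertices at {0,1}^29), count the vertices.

An n-cube has 2^n vertices; for n = 29 that is 2^29 = 536870912.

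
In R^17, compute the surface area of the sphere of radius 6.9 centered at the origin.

|∂B_17(6.9)| ≈ 6.32696e+13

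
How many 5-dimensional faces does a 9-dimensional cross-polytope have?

Number of 5-faces = 2^(5+1) · C(9,5+1) = 64 · 84 = 5376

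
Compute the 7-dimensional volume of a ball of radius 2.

The n-ball volume is π^(n/2)·r^n/Γ(n/2+1). With n=7, r=2: V = 2048·π^3/105 ≈ 604.77.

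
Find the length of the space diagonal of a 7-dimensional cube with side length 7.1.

||(7.1,7.1,...,7.1)|| = √(7)·7.1 ≈ 18.7848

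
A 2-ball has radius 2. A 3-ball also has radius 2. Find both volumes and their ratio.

V_2(2) ≈ 12.5664. V_3(2) ≈ 33.5103. Ratio V_2/V_3 ≈ 0.375.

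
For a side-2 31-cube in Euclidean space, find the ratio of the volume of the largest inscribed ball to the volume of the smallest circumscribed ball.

The radii are 2/2 and 2√31/2, so the volume ratio is (1/√31)^31 = 31^{-31/2} ≈ 7.65409e-24.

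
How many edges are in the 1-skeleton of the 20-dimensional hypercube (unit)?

Each of the 2^20 = 1048576 vertices has degree 20; total edges = 20·2^20/2 = 10485760.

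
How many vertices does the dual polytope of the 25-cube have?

Number of vertices = 2n = 50.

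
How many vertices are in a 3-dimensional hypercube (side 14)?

An n-cube has C(n,k)·2^(n-k) k-faces. Here C(3,0)·2^3 = 1·8 = 8.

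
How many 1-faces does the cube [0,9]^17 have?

An n-cube has n·2^(n-1) edges. With n = 17: 17·65536 = 1114112.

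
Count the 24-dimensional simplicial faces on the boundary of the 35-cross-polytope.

Each 24-face is the convex hull of 25 vertices, one chosen as ±e_i from each of 25 distinct axes: 2^25·C(35,25) = 6159902359683072.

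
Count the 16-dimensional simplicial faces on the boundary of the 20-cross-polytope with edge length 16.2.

Number of 16-faces = 2^(16+1) · C(20,16+1) = 131072 · 1140 = 149422080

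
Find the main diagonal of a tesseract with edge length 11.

Diagonal = √4 · 11 = 22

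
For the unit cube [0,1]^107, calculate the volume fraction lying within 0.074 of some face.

1 - (1 - 2·0.074)^107 = 1 - 0.852^107 ≈ 0.9999999639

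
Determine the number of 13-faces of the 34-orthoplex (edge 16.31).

Each 13-face is the convex hull of 14 vertices, one chosen as ±e_i from each of 14 distinct axes: 2^14·C(34,14) = 22806128885760.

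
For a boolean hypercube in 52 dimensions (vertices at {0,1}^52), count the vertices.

The 52-cube has 2^52 = 4503599627370496 vertices.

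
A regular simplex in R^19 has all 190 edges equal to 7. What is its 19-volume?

V = (7^19 / 19!) · √((19+1) / 2^19) ≈ 0.00057876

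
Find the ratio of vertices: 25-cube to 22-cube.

The 25-cube has 2^25 = 33554432 vertices. The 22-cube has 2^22 = 4194304 vertices. Ratio: 33554432/4194304 = 8.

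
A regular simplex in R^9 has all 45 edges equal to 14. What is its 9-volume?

Volume = 14^9 · √(10/2^9) / 9! ≈ 7957.09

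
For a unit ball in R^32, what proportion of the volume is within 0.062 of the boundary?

Shell fraction = 1 - (1-0.062)^32 ≈ 0.871029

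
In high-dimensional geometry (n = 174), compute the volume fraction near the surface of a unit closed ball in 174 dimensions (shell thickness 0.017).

1 - (1-0.017)^174 ≈ 0.949381 ≈ 94.94%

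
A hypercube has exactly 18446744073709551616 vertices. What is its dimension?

2^n = 18446744073709551616 ⇒ n = log_2(18446744073709551616) = 64.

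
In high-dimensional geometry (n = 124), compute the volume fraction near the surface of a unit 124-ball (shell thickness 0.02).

1 - (1-0.02)^124 ≈ 0.918335 ≈ 91.83%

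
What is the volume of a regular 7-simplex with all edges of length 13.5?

Volume = 13.5^7 · √(8/2^7) / 7! ≈ 4053.65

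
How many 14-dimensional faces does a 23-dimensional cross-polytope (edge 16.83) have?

f_14(23-orthoplex) = 2^15 · (23 choose 15) = 16066609152.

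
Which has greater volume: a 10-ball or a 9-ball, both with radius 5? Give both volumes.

V_10(5) ≈ 2.49039e+07. V_9(5) ≈ 6.4424e+06. The 10-ball is larger.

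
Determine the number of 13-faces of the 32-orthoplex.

An n-cross-polytope has 2^(k+1)·C(n,k+1) k-faces. Here 2^14·C(32,14) = 16384·471435600 = 7724000870400.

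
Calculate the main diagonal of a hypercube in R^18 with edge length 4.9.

||(4.9,4.9,...,4.9)|| = √(18)·4.9 ≈ 20.7889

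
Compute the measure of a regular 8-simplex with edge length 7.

V_8 = √(9) · 7^8 / (8! · 2^(8/2)) ≈ 26.808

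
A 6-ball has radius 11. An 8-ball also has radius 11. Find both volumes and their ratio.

V_6(11) ≈ 9.15492e+06. V_8(11) ≈ 8.70021e+08. Ratio V_6/V_8 ≈ 0.01052.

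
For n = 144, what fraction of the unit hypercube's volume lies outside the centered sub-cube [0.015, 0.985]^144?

The inner cube has side 1-2·0.015 = 0.97 and volume (0.97)^144 ≈ 0.01245, so the shell holds 0.987551 of the volume.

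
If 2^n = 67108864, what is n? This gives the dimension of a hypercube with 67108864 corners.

2^n = 67108864 ⇒ n = log_2(67108864) = 26.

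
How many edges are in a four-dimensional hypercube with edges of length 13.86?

Choose 1 of 4 axes to span the face (C(4,1) = 4 ways), then fix each of the remaining 3 coordinates at one of its two extreme values (2^3 = 8 ways): 4·8 = 32.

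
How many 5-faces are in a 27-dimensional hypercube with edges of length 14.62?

Number of 5-faces = C(27,5) · 2^(27-5) = 80730 · 4194304 = 338606161920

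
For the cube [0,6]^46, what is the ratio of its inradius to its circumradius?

For an n-cube of any side s, the inradius is s/2 and the circumradius is s√n/2, so the ratio is 1/√46 ≈ 0.147442.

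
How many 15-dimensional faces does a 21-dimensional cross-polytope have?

f_15(21-orthoplex) = 2^16 · (21 choose 16) = 1333592064.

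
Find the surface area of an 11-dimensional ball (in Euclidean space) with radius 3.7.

|∂B_11(3.7)| ≈ 9.96586e+06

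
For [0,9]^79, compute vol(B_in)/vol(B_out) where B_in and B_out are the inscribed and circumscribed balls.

The radii are 9/2 and 9√79/2, so the volume ratio is (1/√79)^79 = 79^{-79/2} ≈ 1.10594e-75.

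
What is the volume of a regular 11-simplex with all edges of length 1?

V_11 = √(12) · 1^11 / (11! · 2^(11/2)) ≈ 1.91765e-09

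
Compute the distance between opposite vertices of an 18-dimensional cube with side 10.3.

The space diagonal of an n-cube of side s is s√n. Here 10.3·√18 ≈ 43.6992.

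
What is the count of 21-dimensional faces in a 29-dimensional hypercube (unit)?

An n-cube has C(n,k)·2^(n-k) k-faces. Here C(29,21)·2^8 = 4292145·256 = 1098789120.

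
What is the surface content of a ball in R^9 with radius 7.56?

S = n·V_n(r)/r = 9·V_9(7.56)/7.56 (volume-to-surface relation), giving 3.16763e+08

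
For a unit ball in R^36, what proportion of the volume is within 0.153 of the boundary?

1 - (1-0.153)^36 ≈ 0.997466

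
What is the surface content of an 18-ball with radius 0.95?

The surface area of an n-ball is 2π^(n/2) r^(n-1) / Γ(n/2). For n=18, r=0.95: 0.618244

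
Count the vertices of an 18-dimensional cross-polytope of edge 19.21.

Number of vertices = 2n = 36.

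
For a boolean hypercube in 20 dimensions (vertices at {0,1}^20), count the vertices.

The 20-cube has 2^20 = 1048576 vertices.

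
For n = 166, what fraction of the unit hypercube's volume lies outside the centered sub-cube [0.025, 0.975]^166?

The inner cube has side 1-2·0.025 = 0.95 and volume (0.95)^166 ≈ 0.0002005, so the shell holds 0.999799 of the volume.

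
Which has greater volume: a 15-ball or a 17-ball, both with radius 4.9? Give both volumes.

V_15(4.9) ≈ 8.59748e+09. V_17(4.9) ≈ 7.62947e+10. The 17-ball is larger.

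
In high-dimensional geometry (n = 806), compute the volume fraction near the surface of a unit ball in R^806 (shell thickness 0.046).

1 - (1-0.046)^806 ≈ 1 - 3.281e-17 ≈ 100.000000%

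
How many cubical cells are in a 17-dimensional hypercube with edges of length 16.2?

Number of 3-faces = C(17,3) · 2^(17-3) = 680 · 16384 = 11141120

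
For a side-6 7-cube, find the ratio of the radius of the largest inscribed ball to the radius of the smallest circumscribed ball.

r_in / r_out = (6/2) / (6√7/2) = 1/√7 ≈ 0.377964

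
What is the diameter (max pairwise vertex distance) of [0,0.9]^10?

The space diagonal of an n-cube of side s is s√n. Here 0.9·√10 ≈ 2.84605.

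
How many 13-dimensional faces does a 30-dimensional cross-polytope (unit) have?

f_13(30-orthoplex) = 2^14 · (30 choose 14) = 2382605107200.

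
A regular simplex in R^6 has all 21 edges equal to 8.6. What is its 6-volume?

V_6 = √(7) · 8.6^6 / (6! · 2^(6/2)) ≈ 185.831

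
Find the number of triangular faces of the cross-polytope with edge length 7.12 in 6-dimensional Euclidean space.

Number of 2-faces = 2^(2+1) · C(6,2+1) = 8 · 20 = 160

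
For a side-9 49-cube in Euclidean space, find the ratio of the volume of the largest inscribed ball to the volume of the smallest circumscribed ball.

V_in/V_out = n^(-n/2) = 49^(-49/2) ≈ 3.89221e-42.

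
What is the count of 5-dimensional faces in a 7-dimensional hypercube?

f_5(7-cube) = (7 choose 5) · 2^2 = 84.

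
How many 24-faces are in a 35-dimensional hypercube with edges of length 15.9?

Number of 24-faces = C(35,24) · 2^(35-24) = 417225900 · 2048 = 854478643200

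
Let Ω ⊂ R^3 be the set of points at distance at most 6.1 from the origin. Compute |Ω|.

The n-ball volume is π^(n/2)·r^n/Γ(n/2+1). With n=3, r=6.1: V ≈ 950.776.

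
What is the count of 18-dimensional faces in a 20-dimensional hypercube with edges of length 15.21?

Choose 18 of 20 axes to span the face (C(20,18) = 190 ways), then fix each of the remaining 2 coordinates at one of its two extreme values (2^2 = 4 ways): 190·4 = 760.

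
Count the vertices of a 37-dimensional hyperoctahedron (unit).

Number of vertices = 2n = 74.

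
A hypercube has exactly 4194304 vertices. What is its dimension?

Since 2^n = 4194304, we have n = 22.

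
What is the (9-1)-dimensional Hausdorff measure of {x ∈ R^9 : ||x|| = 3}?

|∂B_9(3)| = 69984·π^4/35 ≈ 194774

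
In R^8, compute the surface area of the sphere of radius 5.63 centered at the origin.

The surface area of an n-ball is 2π^(n/2) r^(n-1) / Γ(n/2). For n=8, r=5.63: 5.82153e+06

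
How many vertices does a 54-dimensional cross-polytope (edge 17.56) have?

The vertices are ±e_1, ..., ±e_54, so there are 2·54 = 108.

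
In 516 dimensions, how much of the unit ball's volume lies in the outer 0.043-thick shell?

1 - (1-0.043)^516 ≈ 1 - 1.414e-10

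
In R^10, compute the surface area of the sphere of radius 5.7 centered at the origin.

|∂B_10(5.7)| ≈ 1.61973e+08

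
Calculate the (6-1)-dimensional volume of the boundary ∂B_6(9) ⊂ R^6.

S = n·V_n(r)/r = 6·V_6(9)/9 (volume-to-surface relation), giving 59049·π^3 ≈ 1.83089e+06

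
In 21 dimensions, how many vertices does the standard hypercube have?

Number of vertices = 2^21 = 2097152.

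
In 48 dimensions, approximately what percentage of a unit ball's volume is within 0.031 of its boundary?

1 - (1-0.031)^48 ≈ 0.779433 ≈ 77.94%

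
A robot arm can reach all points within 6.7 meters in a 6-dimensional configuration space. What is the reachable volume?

V_6(6.7) = π^(6/2) · (6.7)^6 / Γ(6/2 + 1) ≈ 467463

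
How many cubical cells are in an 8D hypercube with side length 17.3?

Number of 3-faces = C(8,3) · 2^(8-3) = 56 · 32 = 1792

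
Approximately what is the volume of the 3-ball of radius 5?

V = 500·π/3 ≈ 523.599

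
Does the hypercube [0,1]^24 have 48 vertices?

False. The 24-cube has 2^24 = 16777216 vertices.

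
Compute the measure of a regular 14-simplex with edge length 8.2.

For a regular n-simplex with edge a, V = (a^n / n!)·√((n+1)/2^n). With a=8.2, n=14: V ≈ 2.15686.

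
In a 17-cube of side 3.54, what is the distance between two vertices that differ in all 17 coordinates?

Diagonal = √17 · 3.54 ≈ 14.5958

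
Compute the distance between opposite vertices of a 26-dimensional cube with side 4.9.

The space diagonal of an n-cube of side s is s√n. Here 4.9·√26 ≈ 24.9852.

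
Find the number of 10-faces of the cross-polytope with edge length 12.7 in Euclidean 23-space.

f_10(23-orthoplex) = 2^11 · (23 choose 11) = 2769055744.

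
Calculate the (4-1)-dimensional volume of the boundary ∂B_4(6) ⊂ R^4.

S = n·V_n(r)/r = 4·V_4(6)/6 (volume-to-surface relation), giving 432·π^2 ≈ 4263.67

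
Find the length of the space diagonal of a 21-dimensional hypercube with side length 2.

||(2,2,...,2)|| = √(21)·2 ≈ 9.16515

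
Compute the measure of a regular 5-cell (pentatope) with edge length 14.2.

V = (14.2^4 / 4!) · √((4+1) / 2^4) ≈ 947.037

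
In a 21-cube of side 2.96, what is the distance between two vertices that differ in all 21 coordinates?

The space diagonal of an n-cube of side s is s√n. Here 2.96·√21 ≈ 13.5644.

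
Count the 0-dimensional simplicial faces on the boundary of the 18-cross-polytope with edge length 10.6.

Each 0-face is the convex hull of 1 vertex, one chosen as ±e_i from each of 1 distinct axis: 2^1·C(18,1) = 36.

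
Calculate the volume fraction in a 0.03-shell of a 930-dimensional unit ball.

Shell fraction = 1 - (1-0.03)^930 ≈ 1 - 4.986e-13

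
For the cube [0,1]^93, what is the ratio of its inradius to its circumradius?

For an n-cube of any side s, the inradius is s/2 and the circumradius is s√n/2, so the ratio is 1/√93 ≈ 0.103695.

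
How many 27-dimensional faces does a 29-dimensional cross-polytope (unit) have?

f_27(29-orthoplex) = 2^28 · (29 choose 28) = 7784628224.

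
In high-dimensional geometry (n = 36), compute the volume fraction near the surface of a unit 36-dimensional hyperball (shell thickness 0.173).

1 - (1-0.173)^36 ≈ 0.998928 ≈ 99.89%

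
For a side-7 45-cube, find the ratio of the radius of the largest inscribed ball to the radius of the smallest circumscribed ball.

Ratio = (s/2)/(s√45/2) = 45^(-1/2) ≈ 0.149071.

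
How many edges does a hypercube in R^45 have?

Each of the 2^45 = 35184372088832 vertices has degree 45; total edges = 45·2^45/2 = 791648371998720.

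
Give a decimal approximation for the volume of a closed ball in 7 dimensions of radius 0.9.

The n-ball volume is π^(n/2)·r^n/Γ(n/2+1). With n=7, r=0.9: V ≈ 2.25984.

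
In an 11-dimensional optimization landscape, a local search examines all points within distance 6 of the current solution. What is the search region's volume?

V_11(6) = π^(11/2) · (6)^11 / Γ(11/2 + 1) = 859963392·π^5/385 ≈ 6.83547e+08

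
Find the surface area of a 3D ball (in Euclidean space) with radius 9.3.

S_3(9.3) = 2·π^(3/2)·(9.3)^2 / Γ(3/2) = 4πr² = 4π·(9.3)² ≈ 1086.87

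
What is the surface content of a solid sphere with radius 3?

|∂B_3(3)| = 4πr² = 4π·(3)² ≈ 113.097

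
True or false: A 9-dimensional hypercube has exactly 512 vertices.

True. The 9-cube has 2^9 = 512 vertices.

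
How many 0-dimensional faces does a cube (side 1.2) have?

Number of 0-faces = C(3,0) · 2^(3-0) = 1 · 8 = 8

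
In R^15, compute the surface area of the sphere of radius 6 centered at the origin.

S = n·V_n(r)/r = 15·V_15(6)/6 (volume-to-surface relation), giving 743008370688·π^7/5005 ≈ 4.48372e+11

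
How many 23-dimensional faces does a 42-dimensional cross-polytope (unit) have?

Number of 23-faces = 2^(23+1) · C(42,23+1) = 16777216 · 353697121050 = 5934052998433996800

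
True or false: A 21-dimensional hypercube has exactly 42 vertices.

False. The 21-cube has 2^21 = 2097152 vertices.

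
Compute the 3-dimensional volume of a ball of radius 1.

Volume = π^{3/2}·(1)^3/Γ(5/2) = 4·π/3 ≈ 4.18879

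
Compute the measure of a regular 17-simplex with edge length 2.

Volume = 2^17 · √(18/2^17) / 17! ≈ 4.3184e-12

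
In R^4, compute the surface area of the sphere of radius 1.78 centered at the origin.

|∂B_4(1.78)| ≈ 111.324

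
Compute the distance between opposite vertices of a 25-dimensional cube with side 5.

The space diagonal of an n-cube of side s is s√n. Here 5·√25 = 25.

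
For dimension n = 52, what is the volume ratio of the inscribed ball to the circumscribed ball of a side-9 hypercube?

Volume scales as r^n, and r_in/r_out = 1/√52, giving (1/√52)^52 ≈ 2.42054e-45.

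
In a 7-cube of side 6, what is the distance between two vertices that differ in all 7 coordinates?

d = √(6² + 6² + ... + 6²) [7 terms] = √(7·6²) = 6√7 ≈ 15.8745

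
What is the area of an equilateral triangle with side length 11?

Area = (√3/4) · 11² = 52.3945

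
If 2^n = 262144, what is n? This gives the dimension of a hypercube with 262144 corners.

n = log_2(262144) = 18.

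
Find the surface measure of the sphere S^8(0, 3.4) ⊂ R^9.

S = n·V_n(r)/r = 9·V_9(3.4)/3.4 (volume-to-surface relation), giving 530141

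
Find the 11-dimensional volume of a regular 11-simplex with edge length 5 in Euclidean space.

V_11 = √(12) · 5^11 / (11! · 2^(11/2)) ≈ 0.0936354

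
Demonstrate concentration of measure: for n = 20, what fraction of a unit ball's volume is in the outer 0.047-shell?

1 - (1-0.047)^20 ≈ 0.618181 ≈ 61.82%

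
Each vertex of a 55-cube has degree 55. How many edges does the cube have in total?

Number of 1-faces = C(55,1)·2^(55-1) = 55·18014398509481984 = 990791918021509120.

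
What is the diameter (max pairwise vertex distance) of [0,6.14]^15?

The space diagonal of an n-cube of side s is s√n. Here 6.14·√15 ≈ 23.7801.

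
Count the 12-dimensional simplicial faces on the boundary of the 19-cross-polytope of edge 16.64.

An n-cross-polytope has 2^(k+1)·C(n,k+1) k-faces. Here 2^13·C(19,13) = 8192·27132 = 222265344.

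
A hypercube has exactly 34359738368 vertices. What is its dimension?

The n-cube has 2^n vertices, and 34359738368 = 2^35, so n = 35.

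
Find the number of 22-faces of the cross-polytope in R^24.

f_22(24-orthoplex) = 2^23 · (24 choose 23) = 201326592.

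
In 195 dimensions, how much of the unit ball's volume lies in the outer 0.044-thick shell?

Shell fraction = 1 - (1-0.044)^195 ≈ 0.999845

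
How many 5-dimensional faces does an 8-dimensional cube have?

Choose 5 of 8 axes to span the face (C(8,5) = 56 ways), then fix each of the remaining 3 coordinates at one of its two extreme values (2^3 = 8 ways): 56·8 = 448.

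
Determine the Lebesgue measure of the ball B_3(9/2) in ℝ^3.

Volume = π^{3/2}·(9/2)^3/Γ(5/2) = 243·π/2 ≈ 381.704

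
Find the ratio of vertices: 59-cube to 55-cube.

The 59-cube has 2^59 = 576460752303423488 vertices. The 55-cube has 2^55 = 36028797018963968 vertices. Ratio: 576460752303423488/36028797018963968 = 16.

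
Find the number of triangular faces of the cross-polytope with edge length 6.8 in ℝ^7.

An n-cross-polytope has 2^(k+1)·C(n,k+1) k-faces. Here 2^3·C(7,3) = 8·35 = 280.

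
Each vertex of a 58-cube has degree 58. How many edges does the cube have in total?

Each of the 2^58 = 288230376151711744 vertices has degree 58; total edges = 58·2^58/2 = 8358680908399640576.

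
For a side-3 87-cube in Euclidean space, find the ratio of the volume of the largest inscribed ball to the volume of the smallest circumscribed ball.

The radii are 3/2 and 3√87/2, so the volume ratio is (1/√87)^87 = 87^{-87/2} ≈ 4.27477e-85.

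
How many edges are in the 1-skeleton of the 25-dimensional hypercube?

An n-cube has n·2^(n-1) edges. With n = 25: 25·16777216 = 419430400.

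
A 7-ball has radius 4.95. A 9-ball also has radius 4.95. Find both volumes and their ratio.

V_7(4.95) ≈ 344046. V_9(4.95) ≈ 5.88524e+06. Ratio V_7/V_9 ≈ 0.05846.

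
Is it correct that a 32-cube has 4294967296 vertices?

True. The 32-cube has 2^32 = 4294967296 vertices.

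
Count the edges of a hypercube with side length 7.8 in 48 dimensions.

Each of the 2^48 = 281474976710656 vertices has degree 48; total edges = 48·2^48/2 = 6755399441055744.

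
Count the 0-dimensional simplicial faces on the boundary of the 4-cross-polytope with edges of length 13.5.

An n-cross-polytope has 2^(k+1)·C(n,k+1) k-faces. Here 2^1·C(4,1) = 2·4 = 8.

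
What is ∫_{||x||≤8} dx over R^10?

The n-ball volume is π^(n/2)·r^n/Γ(n/2+1). With n=10, r=8: V = 134217728·π^5/15 ≈ 2.73822e+09.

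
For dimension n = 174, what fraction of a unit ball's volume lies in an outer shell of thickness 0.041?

1 - (1-0.041)^174 ≈ 0.999314 ≈ 99.93%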